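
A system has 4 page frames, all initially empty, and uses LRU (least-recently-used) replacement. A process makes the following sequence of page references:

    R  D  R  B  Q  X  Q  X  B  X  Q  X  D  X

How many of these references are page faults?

6

R → miss, frames [R]
D → miss, frames [R, D]
R → hit
B → miss, frames [D, R, B]
Q → miss, frames [D, R, B, Q]
X → miss, evict D, frames [R, B, Q, X]
Q → hit
X → hit
B → hit
X → hit
Q → hit
X → hit
D → miss, evict R, frames [B, Q, X, D]
X → hit
Page faults: 6.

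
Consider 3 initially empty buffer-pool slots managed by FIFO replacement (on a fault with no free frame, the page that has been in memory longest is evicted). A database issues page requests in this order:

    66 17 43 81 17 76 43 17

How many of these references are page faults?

6

66: miss, frames [66]
17: miss, frames [66, 17]
43: miss, frames [66, 17, 43]
81: miss, evict 66, frames [17, 43, 81]
17: hit
76: miss, evict 17, frames [43, 81, 76]
43: hit
17: miss, evict 43, frames [81, 76, 17]
Page faults: 6.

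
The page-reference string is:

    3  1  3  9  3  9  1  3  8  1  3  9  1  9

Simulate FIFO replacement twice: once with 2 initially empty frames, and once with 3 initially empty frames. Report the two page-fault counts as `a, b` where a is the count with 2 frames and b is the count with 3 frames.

2 frames: F F . F F . F . F . F F F . → 9 faults.
3 frames: F F . F . . . . F . F . F F → 7 faults.
7 < 9: adding a frame reduced faults, as is typical.

9, 7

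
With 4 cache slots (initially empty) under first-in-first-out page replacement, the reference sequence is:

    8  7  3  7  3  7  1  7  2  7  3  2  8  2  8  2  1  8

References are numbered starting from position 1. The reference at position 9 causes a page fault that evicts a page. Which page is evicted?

8

pos 1: 8 -> miss, frames (8)
pos 2: 7 -> miss, frames (8 7)
pos 3: 3 -> miss, frames (8 7 3)
pos 4: 7 -> hit
pos 5: 3 -> hit
pos 6: 7 -> hit
pos 7: 1 -> miss, frames (8 7 3 1)
pos 8: 7 -> hit
pos 9: 2 -> miss, evict 8, frames (7 3 1 2)
At position 9, page 8 is evicted.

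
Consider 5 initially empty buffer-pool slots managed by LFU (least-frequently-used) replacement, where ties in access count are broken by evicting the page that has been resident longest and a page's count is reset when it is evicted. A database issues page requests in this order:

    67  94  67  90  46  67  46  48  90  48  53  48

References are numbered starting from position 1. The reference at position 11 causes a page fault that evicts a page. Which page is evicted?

pos 1: 67 → miss, frames [67]
pos 2: 94 → miss, frames [67, 94]
pos 3: 67 → hit
pos 4: 90 → miss, frames [67, 94, 90]
pos 5: 46 → miss, frames [67, 94, 90, 46]
pos 6: 67 → hit
pos 7: 46 → hit
pos 8: 48 → miss, frames [67, 94, 90, 46, 48]
pos 9: 90 → hit
pos 10: 48 → hit
pos 11: 53 → miss, evict 94, frames [67, 90, 46, 48, 53]
At position 11, page 94 is evicted.

94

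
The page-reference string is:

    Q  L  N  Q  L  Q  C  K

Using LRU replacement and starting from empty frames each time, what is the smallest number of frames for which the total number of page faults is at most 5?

3

f=1: 8 faults
f=2: 7 faults
f=3: 5 faults
f=4: 5 faults
f=5: 5 faults
Smallest f with faults ≤ 5 is 3.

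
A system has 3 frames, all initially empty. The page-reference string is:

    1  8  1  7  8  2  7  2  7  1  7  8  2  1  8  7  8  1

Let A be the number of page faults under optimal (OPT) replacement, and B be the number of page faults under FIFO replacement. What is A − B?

-1

Under OPT: F F . F . F . . . . . F . . . F . . → 6 faults.
Under FIFO: F F . F . F . . . F . F . . . F . . → 7 faults.
A − B = 6 − 7 = -1.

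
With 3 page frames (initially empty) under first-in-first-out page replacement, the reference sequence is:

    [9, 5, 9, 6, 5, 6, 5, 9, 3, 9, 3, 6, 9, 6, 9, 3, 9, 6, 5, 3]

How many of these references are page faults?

9: miss, frames {9}
5: miss, frames {9,5}
9: hit
6: miss, frames {9,5,6}
5: hit
6: hit
5: hit
9: hit
3: miss, evict 9, frames {5,6,3}
9: miss, evict 5, frames {6,3,9}
3: hit
6: hit
9: hit
6: hit
9: hit
3: hit
9: hit
6: hit
5: miss, evict 6, frames {3,9,5}
3: hit
Page faults: 6.

6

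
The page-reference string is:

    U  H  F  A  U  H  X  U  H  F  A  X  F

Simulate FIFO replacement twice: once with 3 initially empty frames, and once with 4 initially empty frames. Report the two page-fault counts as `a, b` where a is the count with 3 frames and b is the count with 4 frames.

9, 10

3 frames: F F F F F F F . . F F . . → 9 faults.
4 frames: F F F F . . F F F F F F . → 10 faults.
10 > 9: adding a frame increased faults — Belady's anomaly.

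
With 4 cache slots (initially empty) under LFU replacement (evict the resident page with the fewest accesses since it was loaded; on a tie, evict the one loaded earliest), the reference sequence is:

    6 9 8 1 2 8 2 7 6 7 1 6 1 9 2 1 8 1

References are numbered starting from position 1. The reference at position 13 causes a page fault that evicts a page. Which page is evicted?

pos 1: 6 → miss, frames {6}
pos 2: 9 → miss, frames {6,9}
pos 3: 8 → miss, frames {6,9,8}
pos 4: 1 → miss, frames {6,9,8,1}
pos 5: 2 → miss, evict 6, frames {9,8,1,2}
pos 6: 8 → hit
pos 7: 2 → hit
pos 8: 7 → miss, evict 9, frames {8,1,2,7}
pos 9: 6 → miss, evict 1, frames {8,2,7,6}
pos 10: 7 → hit
pos 11: 1 → miss, evict 6, frames {8,2,7,1}
pos 12: 6 → miss, evict 1, frames {8,2,7,6}
pos 13: 1 → miss, evict 6, frames {8,2,7,1}
At position 13, page 6 is evicted.

6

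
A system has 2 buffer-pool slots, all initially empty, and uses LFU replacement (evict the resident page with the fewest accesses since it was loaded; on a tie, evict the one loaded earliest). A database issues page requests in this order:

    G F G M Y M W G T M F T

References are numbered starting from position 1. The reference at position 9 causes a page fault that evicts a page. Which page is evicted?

pos 1: G: fault, frames (G)
pos 2: F: fault, frames (G F)
pos 3: G: hit
pos 4: M: fault, evict F, frames (G M)
pos 5: Y: fault, evict M, frames (G Y)
pos 6: M: fault, evict Y, frames (G M)
pos 7: W: fault, evict M, frames (G W)
pos 8: G: hit
pos 9: T: fault, evict W, frames (G T)
At position 9, page W is evicted.

W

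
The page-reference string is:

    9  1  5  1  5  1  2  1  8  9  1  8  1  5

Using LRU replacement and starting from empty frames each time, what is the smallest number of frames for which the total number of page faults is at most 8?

f=1: 14 faults
f=2: 9 faults
f=3: 7 faults
f=4: 7 faults
f=5: 5 faults
Smallest f with faults ≤ 8 is 3.

3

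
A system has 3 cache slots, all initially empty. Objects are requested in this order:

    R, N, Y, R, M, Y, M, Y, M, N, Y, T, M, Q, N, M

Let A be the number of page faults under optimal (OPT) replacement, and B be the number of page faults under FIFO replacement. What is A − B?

-2

Under OPT: F F F . F . . . . . . F . F . . → 6 faults.
Under FIFO: F F F . F . . . . . . F . F F F → 8 faults.
A − B = 6 − 8 = -2.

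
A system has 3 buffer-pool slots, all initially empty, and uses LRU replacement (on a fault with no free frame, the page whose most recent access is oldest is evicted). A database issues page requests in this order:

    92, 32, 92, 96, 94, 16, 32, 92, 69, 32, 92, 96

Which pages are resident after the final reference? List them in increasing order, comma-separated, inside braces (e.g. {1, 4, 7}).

{32, 92, 96}

92 → fault, frames (92)
32 → fault, frames (92 32)
92 → hit
96 → fault, frames (32 92 96)
94 → fault, evict 32, frames (92 96 94)
16 → fault, evict 92, frames (96 94 16)
32 → fault, evict 96, frames (94 16 32)
92 → fault, evict 94, frames (16 32 92)
69 → fault, evict 16, frames (32 92 69)
32 → hit
92 → hit
96 → fault, evict 69, frames (32 92 96)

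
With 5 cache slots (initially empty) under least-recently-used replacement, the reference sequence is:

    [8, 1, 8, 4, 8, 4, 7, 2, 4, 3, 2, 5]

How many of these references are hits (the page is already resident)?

5

8 → miss, frames (8)
1 → miss, frames (8 1)
8 → hit
4 → miss, frames (1 8 4)
8 → hit
4 → hit
7 → miss, frames (1 8 4 7)
2 → miss, frames (1 8 4 7 2)
4 → hit
3 → miss, evict 1, frames (8 7 2 4 3)
2 → hit
5 → miss, evict 8, frames (7 4 3 2 5)
Hits: 5.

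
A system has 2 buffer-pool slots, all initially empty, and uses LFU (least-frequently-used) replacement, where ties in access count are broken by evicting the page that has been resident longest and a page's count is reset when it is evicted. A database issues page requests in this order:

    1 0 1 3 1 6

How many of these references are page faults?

4

1 -> fault, frames {1}
0 -> fault, frames {1,0}
1 -> hit
3 -> fault, evict 0, frames {1,3}
1 -> hit
6 -> fault, evict 3, frames {1,6}
Page faults: 4.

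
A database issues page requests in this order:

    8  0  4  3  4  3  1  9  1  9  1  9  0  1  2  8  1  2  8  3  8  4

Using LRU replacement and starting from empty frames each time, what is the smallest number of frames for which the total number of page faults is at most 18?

2

f=1: 22 faults
f=2: 15 faults
f=3: 11 faults
f=4: 11 faults
f=5: 10 faults
f=6: 9 faults
f=7: 7 faults
Smallest f with faults ≤ 18 is 2.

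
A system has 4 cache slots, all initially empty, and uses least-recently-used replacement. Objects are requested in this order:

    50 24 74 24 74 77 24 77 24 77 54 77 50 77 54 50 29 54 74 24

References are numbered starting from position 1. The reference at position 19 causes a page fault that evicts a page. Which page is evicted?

77

pos 1: 50 → miss, frames [50]
pos 2: 24 → miss, frames [50, 24]
pos 3: 74 → miss, frames [50, 24, 74]
pos 4: 24 → hit
pos 5: 74 → hit
pos 6: 77 → miss, frames [50, 24, 74, 77]
pos 7: 24 → hit
pos 8: 77 → hit
pos 9: 24 → hit
pos 10: 77 → hit
pos 11: 54 → miss, evict 50, frames [74, 24, 77, 54]
pos 12: 77 → hit
pos 13: 50 → miss, evict 74, frames [24, 54, 77, 50]
pos 14: 77 → hit
pos 15: 54 → hit
pos 16: 50 → hit
pos 17: 29 → miss, evict 24, frames [77, 54, 50, 29]
pos 18: 54 → hit
pos 19: 74 → miss, evict 77, frames [50, 29, 54, 74]
At position 19, page 77 is evicted.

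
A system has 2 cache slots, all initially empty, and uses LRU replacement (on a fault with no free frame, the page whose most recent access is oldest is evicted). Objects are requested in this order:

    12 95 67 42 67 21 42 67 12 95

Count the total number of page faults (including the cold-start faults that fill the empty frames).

9

12 -> miss, frames [12]
95 -> miss, frames [12, 95]
67 -> miss, evict 12, frames [95, 67]
42 -> miss, evict 95, frames [67, 42]
67 -> hit
21 -> miss, evict 42, frames [67, 21]
42 -> miss, evict 67, frames [21, 42]
67 -> miss, evict 21, frames [42, 67]
12 -> miss, evict 42, frames [67, 12]
95 -> miss, evict 67, frames [12, 95]
Page faults: 9.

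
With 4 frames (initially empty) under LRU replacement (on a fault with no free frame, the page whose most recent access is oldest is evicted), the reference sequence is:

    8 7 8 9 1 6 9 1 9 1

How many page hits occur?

5

8 → miss, frames [8]
7 → miss, frames [8, 7]
8 → hit
9 → miss, frames [7, 8, 9]
1 → miss, frames [7, 8, 9, 1]
6 → miss, evict 7, frames [8, 9, 1, 6]
9 → hit
1 → hit
9 → hit
1 → hit
Hits: 5.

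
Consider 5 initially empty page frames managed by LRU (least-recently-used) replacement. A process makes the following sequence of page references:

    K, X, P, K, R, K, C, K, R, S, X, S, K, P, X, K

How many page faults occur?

K -> fault, frames {K}
X -> fault, frames {K,X}
P -> fault, frames {K,X,P}
K -> hit
R -> fault, frames {X,P,K,R}
K -> hit
C -> fault, frames {X,P,R,K,C}
K -> hit
R -> hit
S -> fault, evict X, frames {P,C,K,R,S}
X -> fault, evict P, frames {C,K,R,S,X}
S -> hit
K -> hit
P -> fault, evict C, frames {R,X,S,K,P}
X -> hit
K -> hit
Page faults: 8.

8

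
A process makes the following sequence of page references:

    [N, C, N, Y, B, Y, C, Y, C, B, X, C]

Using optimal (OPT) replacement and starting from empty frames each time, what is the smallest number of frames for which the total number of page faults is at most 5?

3

f=1: 12 faults
f=2: 7 faults
f=3: 5 faults
f=4: 5 faults
f=5: 5 faults
Smallest f with faults ≤ 5 is 3.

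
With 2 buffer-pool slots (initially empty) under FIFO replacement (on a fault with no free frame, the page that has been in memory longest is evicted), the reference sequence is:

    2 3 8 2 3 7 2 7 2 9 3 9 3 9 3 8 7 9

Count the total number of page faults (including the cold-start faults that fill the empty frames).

12

2 -> fault, frames [2]
3 -> fault, frames [2, 3]
8 -> fault, evict 2, frames [3, 8]
2 -> fault, evict 3, frames [8, 2]
3 -> fault, evict 8, frames [2, 3]
7 -> fault, evict 2, frames [3, 7]
2 -> fault, evict 3, frames [7, 2]
7 -> hit
2 -> hit
9 -> fault, evict 7, frames [2, 9]
3 -> fault, evict 2, frames [9, 3]
9 -> hit
3 -> hit
9 -> hit
3 -> hit
8 -> fault, evict 9, frames [3, 8]
7 -> fault, evict 3, frames [8, 7]
9 -> fault, evict 8, frames [7, 9]
Page faults: 12.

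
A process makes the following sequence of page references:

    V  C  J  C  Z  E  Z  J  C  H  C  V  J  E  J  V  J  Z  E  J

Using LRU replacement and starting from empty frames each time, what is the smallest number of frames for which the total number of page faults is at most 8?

f=1: 20 faults
f=2: 15 faults
f=3: 13 faults
f=4: 9 faults
f=5: 9 faults
f=6: 6 faults
Smallest f with faults ≤ 8 is 6.

6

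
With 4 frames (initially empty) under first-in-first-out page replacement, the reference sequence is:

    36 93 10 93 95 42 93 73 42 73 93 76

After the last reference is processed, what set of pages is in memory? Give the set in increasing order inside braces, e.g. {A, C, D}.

36: fault, frames [36]
93: fault, frames [36, 93]
10: fault, frames [36, 93, 10]
93: hit
95: fault, frames [36, 93, 10, 95]
42: fault, evict 36, frames [93, 10, 95, 42]
93: hit
73: fault, evict 93, frames [10, 95, 42, 73]
42: hit
73: hit
93: fault, evict 10, frames [95, 42, 73, 93]
76: fault, evict 95, frames [42, 73, 93, 76]

{42, 73, 76, 93}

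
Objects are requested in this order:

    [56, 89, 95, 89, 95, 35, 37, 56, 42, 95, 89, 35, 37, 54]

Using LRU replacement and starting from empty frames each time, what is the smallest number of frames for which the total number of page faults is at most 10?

5

f=1: 14 faults
f=2: 12 faults
f=3: 12 faults
f=4: 12 faults
f=5: 10 faults
f=6: 7 faults
f=7: 7 faults
Smallest f with faults ≤ 10 is 5.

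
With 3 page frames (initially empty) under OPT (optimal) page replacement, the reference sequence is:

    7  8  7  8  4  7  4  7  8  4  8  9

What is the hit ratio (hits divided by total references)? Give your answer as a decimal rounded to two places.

7 -> fault, frames {7}
8 -> fault, frames {7,8}
7 -> hit
8 -> hit
4 -> fault, frames {7,8,4}
7 -> hit
4 -> hit
7 -> hit
8 -> hit
4 -> hit
8 -> hit
9 -> fault, evict 4, frames {7,8,9}
Hits: 8 of 12 references → 8/12 = 0.6667.

0.67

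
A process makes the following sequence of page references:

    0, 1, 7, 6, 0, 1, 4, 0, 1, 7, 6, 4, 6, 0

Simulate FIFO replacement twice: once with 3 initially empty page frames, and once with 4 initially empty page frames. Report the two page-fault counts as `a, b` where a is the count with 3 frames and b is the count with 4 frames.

3 frames: F F F F F F F . . F F . . F → 10 faults.
4 frames: F F F F . . F F F F F F . F → 11 faults.
11 > 10: adding a frame increased faults — Belady's anomaly.

10, 11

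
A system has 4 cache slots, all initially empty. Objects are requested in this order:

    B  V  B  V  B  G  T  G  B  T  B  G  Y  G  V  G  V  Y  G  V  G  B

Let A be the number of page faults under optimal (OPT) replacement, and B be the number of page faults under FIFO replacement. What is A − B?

Under OPT: F F . . . F F . . . . . F . . . . . . . . . → 5 faults.
Under FIFO: F F . . . F F . . . . . F . . . . . . . . F → 6 faults.
A − B = 5 − 6 = -1.

-1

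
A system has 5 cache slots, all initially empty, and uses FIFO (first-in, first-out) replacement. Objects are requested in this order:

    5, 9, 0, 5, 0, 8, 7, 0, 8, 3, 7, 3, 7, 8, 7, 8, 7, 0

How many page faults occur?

6

5 → fault, frames (5)
9 → fault, frames (5 9)
0 → fault, frames (5 9 0)
5 → hit
0 → hit
8 → fault, frames (5 9 0 8)
7 → fault, frames (5 9 0 8 7)
0 → hit
8 → hit
3 → fault, evict 5, frames (9 0 8 7 3)
7 → hit
3 → hit
7 → hit
8 → hit
7 → hit
8 → hit
7 → hit
0 → hit
Page faults: 6.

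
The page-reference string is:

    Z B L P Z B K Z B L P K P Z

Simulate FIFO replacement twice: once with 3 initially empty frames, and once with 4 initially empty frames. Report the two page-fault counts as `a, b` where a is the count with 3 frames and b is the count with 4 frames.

3 frames: F F F F F F F . . F F . . F → 10 faults.
4 frames: F F F F . . F F F F F F . F → 11 faults.
11 > 10: adding a frame increased faults — Belady's anomaly.

10, 11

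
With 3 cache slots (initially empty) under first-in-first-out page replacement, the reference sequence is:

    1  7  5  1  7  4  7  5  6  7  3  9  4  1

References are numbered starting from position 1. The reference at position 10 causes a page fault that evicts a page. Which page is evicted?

5

pos 1: 1 → fault, frames (1)
pos 2: 7 → fault, frames (1 7)
pos 3: 5 → fault, frames (1 7 5)
pos 4: 1 → hit
pos 5: 7 → hit
pos 6: 4 → fault, evict 1, frames (7 5 4)
pos 7: 7 → hit
pos 8: 5 → hit
pos 9: 6 → fault, evict 7, frames (5 4 6)
pos 10: 7 → fault, evict 5, frames (4 6 7)
At position 10, page 5 is evicted.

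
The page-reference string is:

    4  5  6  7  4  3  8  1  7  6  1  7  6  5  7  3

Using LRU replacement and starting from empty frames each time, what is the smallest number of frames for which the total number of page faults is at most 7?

7

f=1: 16 faults
f=2: 16 faults
f=3: 12 faults
f=4: 11 faults
f=5: 10 faults
f=6: 8 faults
f=7: 7 faults
Smallest f with faults ≤ 7 is 7.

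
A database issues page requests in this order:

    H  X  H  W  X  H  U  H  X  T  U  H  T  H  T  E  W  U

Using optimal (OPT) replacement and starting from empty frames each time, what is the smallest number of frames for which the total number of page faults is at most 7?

3

f=1: 18 faults
f=2: 11 faults
f=3: 7 faults
f=4: 6 faults
f=5: 6 faults
f=6: 6 faults
Smallest f with faults ≤ 7 is 3.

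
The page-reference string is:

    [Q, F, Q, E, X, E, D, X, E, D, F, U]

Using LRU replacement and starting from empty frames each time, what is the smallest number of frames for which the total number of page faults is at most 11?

2

f=1: 12 faults
f=2: 10 faults
f=3: 7 faults
f=4: 7 faults
f=5: 6 faults
f=6: 6 faults
Smallest f with faults ≤ 11 is 2.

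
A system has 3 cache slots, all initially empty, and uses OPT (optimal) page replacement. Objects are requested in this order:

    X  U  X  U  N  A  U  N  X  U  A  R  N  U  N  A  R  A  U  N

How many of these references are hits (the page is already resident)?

11

X -> miss, frames {X}
U -> miss, frames {X,U}
X -> hit
U -> hit
N -> miss, frames {X,U,N}
A -> miss, evict X, frames {U,N,A}
U -> hit
N -> hit
X -> miss, evict N, frames {U,A,X}
U -> hit
A -> hit
R -> miss, evict X, frames {U,A,R}
N -> miss, evict R, frames {U,A,N}
U -> hit
N -> hit
A -> hit
R -> miss, evict N, frames {U,A,R}
A -> hit
U -> hit
N -> miss, evict R, frames {U,A,N}
Hits: 11.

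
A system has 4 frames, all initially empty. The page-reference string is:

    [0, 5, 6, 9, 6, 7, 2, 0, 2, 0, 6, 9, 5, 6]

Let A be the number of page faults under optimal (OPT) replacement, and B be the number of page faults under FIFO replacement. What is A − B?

Under OPT: F F F F . F F . . . . . F . → 7 faults.
Under FIFO: F F F F . F F F . . F F F . → 10 faults.
A − B = 7 − 10 = -3.

-3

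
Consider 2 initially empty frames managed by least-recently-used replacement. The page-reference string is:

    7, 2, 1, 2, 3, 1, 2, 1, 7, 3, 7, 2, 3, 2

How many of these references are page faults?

10

7 → miss, frames {7}
2 → miss, frames {7,2}
1 → miss, evict 7, frames {2,1}
2 → hit
3 → miss, evict 1, frames {2,3}
1 → miss, evict 2, frames {3,1}
2 → miss, evict 3, frames {1,2}
1 → hit
7 → miss, evict 2, frames {1,7}
3 → miss, evict 1, frames {7,3}
7 → hit
2 → miss, evict 3, frames {7,2}
3 → miss, evict 7, frames {2,3}
2 → hit
Page faults: 10.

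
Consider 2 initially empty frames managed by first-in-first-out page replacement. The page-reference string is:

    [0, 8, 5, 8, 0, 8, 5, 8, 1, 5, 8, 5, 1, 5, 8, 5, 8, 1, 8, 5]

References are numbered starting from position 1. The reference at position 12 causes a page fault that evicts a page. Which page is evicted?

1

pos 1: 0 -> fault, frames {0}
pos 2: 8 -> fault, frames {0,8}
pos 3: 5 -> fault, evict 0, frames {8,5}
pos 4: 8 -> hit
pos 5: 0 -> fault, evict 8, frames {5,0}
pos 6: 8 -> fault, evict 5, frames {0,8}
pos 7: 5 -> fault, evict 0, frames {8,5}
pos 8: 8 -> hit
pos 9: 1 -> fault, evict 8, frames {5,1}
pos 10: 5 -> hit
pos 11: 8 -> fault, evict 5, frames {1,8}
pos 12: 5 -> fault, evict 1, frames {8,5}
At position 12, page 1 is evicted.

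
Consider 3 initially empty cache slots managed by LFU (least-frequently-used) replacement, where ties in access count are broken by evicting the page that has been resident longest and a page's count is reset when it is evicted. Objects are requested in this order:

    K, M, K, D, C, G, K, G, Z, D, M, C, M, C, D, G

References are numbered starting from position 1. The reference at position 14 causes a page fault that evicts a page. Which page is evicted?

pos 1: K -> miss, frames {K}
pos 2: M -> miss, frames {K,M}
pos 3: K -> hit
pos 4: D -> miss, frames {K,M,D}
pos 5: C -> miss, evict M, frames {K,D,C}
pos 6: G -> miss, evict D, frames {K,C,G}
pos 7: K -> hit
pos 8: G -> hit
pos 9: Z -> miss, evict C, frames {K,G,Z}
pos 10: D -> miss, evict Z, frames {K,G,D}
pos 11: M -> miss, evict D, frames {K,G,M}
pos 12: C -> miss, evict M, frames {K,G,C}
pos 13: M -> miss, evict C, frames {K,G,M}
pos 14: C -> miss, evict M, frames {K,G,C}
At position 14, page M is evicted.

M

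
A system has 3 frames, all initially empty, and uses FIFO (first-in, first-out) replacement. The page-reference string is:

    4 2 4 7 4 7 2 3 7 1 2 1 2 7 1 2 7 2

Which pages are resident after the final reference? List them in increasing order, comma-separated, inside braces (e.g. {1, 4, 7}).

{1, 2, 7}

4 → miss, frames (4)
2 → miss, frames (4 2)
4 → hit
7 → miss, frames (4 2 7)
4 → hit
7 → hit
2 → hit
3 → miss, evict 4, frames (2 7 3)
7 → hit
1 → miss, evict 2, frames (7 3 1)
2 → miss, evict 7, frames (3 1 2)
1 → hit
2 → hit
7 → miss, evict 3, frames (1 2 7)
1 → hit
2 → hit
7 → hit
2 → hit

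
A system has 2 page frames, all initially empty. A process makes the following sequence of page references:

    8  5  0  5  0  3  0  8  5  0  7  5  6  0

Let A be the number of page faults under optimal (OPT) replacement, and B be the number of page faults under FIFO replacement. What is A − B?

Under OPT: F F F . . F . F F . F . F F → 9 faults.
Under FIFO: F F F . . F . F F F F F F F → 11 faults.
A − B = 9 − 11 = -2.

-2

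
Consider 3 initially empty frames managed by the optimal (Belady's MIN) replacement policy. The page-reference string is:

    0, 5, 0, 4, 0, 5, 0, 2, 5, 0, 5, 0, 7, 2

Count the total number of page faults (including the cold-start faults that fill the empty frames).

0: fault, frames [0]
5: fault, frames [0, 5]
0: hit
4: fault, frames [0, 5, 4]
0: hit
5: hit
0: hit
2: fault, evict 4, frames [0, 5, 2]
5: hit
0: hit
5: hit
0: hit
7: fault, evict 5, frames [0, 2, 7]
2: hit
Page faults: 5.

5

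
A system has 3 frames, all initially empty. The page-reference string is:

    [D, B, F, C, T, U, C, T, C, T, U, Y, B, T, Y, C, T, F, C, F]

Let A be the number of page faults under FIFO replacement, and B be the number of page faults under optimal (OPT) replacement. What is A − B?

1

Under FIFO: F F F F F F . . . . . F F F . F . F . . → 11 faults.
Under OPT: F F F F F F . . . . . F F . . F . F . . → 10 faults.
A − B = 11 − 10 = 1.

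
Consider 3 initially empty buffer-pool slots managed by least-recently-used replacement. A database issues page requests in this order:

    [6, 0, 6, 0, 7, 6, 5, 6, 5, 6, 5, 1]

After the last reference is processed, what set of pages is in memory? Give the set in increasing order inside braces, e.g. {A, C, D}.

{1, 5, 6}

6 → fault, frames [6]
0 → fault, frames [6, 0]
6 → hit
0 → hit
7 → fault, frames [6, 0, 7]
6 → hit
5 → fault, evict 0, frames [7, 6, 5]
6 → hit
5 → hit
6 → hit
5 → hit
1 → fault, evict 7, frames [6, 5, 1]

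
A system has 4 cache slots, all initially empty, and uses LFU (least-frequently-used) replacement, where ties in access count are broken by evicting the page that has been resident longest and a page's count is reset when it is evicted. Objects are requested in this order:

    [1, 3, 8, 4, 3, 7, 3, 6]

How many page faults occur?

1 -> fault, frames [1]
3 -> fault, frames [1, 3]
8 -> fault, frames [1, 3, 8]
4 -> fault, frames [1, 3, 8, 4]
3 -> hit
7 -> fault, evict 1, frames [3, 8, 4, 7]
3 -> hit
6 -> fault, evict 8, frames [3, 4, 7, 6]
Page faults: 6.

6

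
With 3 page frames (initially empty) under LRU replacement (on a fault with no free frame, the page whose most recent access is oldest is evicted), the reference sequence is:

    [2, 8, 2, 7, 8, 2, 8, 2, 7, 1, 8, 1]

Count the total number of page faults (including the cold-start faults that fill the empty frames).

5

2 → miss, frames {2}
8 → miss, frames {2,8}
2 → hit
7 → miss, frames {8,2,7}
8 → hit
2 → hit
8 → hit
2 → hit
7 → hit
1 → miss, evict 8, frames {2,7,1}
8 → miss, evict 2, frames {7,1,8}
1 → hit
Page faults: 5.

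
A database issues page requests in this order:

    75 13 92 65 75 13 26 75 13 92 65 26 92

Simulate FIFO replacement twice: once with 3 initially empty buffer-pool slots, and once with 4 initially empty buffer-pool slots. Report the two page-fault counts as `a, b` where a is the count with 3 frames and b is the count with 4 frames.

9, 10

3 frames: F F F F F F F . . F F . . → 9 faults.
4 frames: F F F F . . F F F F F F . → 10 faults.
10 > 9: adding a frame increased faults — Belady's anomaly.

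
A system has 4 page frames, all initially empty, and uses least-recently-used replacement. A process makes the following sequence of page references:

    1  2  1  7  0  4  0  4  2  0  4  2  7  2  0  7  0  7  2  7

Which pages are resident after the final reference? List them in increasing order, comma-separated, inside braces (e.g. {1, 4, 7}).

1 → fault, frames [1]
2 → fault, frames [1, 2]
1 → hit
7 → fault, frames [2, 1, 7]
0 → fault, frames [2, 1, 7, 0]
4 → fault, evict 2, frames [1, 7, 0, 4]
0 → hit
4 → hit
2 → fault, evict 1, frames [7, 0, 4, 2]
0 → hit
4 → hit
2 → hit
7 → hit
2 → hit
0 → hit
7 → hit
0 → hit
7 → hit
2 → hit
7 → hit

{0, 2, 4, 7}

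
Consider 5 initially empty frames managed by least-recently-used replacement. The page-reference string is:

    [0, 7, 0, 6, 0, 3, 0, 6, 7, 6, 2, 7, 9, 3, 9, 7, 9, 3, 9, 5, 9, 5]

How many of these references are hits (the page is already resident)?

14

0 → miss, frames [0]
7 → miss, frames [0, 7]
0 → hit
6 → miss, frames [7, 0, 6]
0 → hit
3 → miss, frames [7, 6, 0, 3]
0 → hit
6 → hit
7 → hit
6 → hit
2 → miss, frames [3, 0, 7, 6, 2]
7 → hit
9 → miss, evict 3, frames [0, 6, 2, 7, 9]
3 → miss, evict 0, frames [6, 2, 7, 9, 3]
9 → hit
7 → hit
9 → hit
3 → hit
9 → hit
5 → miss, evict 6, frames [2, 7, 3, 9, 5]
9 → hit
5 → hit
Hits: 14.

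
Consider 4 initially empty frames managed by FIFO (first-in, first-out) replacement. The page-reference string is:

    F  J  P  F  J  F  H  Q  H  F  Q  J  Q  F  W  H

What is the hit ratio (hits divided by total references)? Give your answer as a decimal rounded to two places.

0.44

F → miss, frames [F]
J → miss, frames [F, J]
P → miss, frames [F, J, P]
F → hit
J → hit
F → hit
H → miss, frames [F, J, P, H]
Q → miss, evict F, frames [J, P, H, Q]
H → hit
F → miss, evict J, frames [P, H, Q, F]
Q → hit
J → miss, evict P, frames [H, Q, F, J]
Q → hit
F → hit
W → miss, evict H, frames [Q, F, J, W]
H → miss, evict Q, frames [F, J, W, H]
Hits: 7 of 16 references → 7/16 = 0.4375.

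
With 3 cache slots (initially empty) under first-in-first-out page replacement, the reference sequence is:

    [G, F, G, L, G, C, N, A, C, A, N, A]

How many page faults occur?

G → miss, frames (G)
F → miss, frames (G F)
G → hit
L → miss, frames (G F L)
G → hit
C → miss, evict G, frames (F L C)
N → miss, evict F, frames (L C N)
A → miss, evict L, frames (C N A)
C → hit
A → hit
N → hit
A → hit
Page faults: 6.

6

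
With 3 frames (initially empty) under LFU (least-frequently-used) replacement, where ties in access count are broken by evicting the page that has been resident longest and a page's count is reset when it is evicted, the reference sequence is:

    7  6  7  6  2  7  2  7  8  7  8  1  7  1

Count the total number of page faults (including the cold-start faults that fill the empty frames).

7 → miss, frames {7}
6 → miss, frames {7,6}
7 → hit
6 → hit
2 → miss, frames {7,6,2}
7 → hit
2 → hit
7 → hit
8 → miss, evict 6, frames {7,2,8}
7 → hit
8 → hit
1 → miss, evict 2, frames {7,8,1}
7 → hit
1 → hit
Page faults: 5.

5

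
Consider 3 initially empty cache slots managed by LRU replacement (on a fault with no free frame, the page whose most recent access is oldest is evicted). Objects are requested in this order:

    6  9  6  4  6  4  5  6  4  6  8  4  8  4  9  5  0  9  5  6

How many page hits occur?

6 → miss, frames {6}
9 → miss, frames {6,9}
6 → hit
4 → miss, frames {9,6,4}
6 → hit
4 → hit
5 → miss, evict 9, frames {6,4,5}
6 → hit
4 → hit
6 → hit
8 → miss, evict 5, frames {4,6,8}
4 → hit
8 → hit
4 → hit
9 → miss, evict 6, frames {8,4,9}
5 → miss, evict 8, frames {4,9,5}
0 → miss, evict 4, frames {9,5,0}
9 → hit
5 → hit
6 → miss, evict 0, frames {9,5,6}
Hits: 11.

11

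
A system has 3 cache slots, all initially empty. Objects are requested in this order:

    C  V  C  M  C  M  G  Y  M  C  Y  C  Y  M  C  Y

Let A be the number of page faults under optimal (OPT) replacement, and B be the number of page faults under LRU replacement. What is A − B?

Under OPT: F F . F . . F F . . . . . . . . → 5 faults.
Under LRU: F F . F . . F F . F . . . . . . → 6 faults.
A − B = 5 − 6 = -1.

-1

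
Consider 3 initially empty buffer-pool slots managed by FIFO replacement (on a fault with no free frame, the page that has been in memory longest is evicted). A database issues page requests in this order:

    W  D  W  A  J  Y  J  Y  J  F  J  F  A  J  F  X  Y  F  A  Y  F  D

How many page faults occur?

13

W → fault, frames [W]
D → fault, frames [W, D]
W → hit
A → fault, frames [W, D, A]
J → fault, evict W, frames [D, A, J]
Y → fault, evict D, frames [A, J, Y]
J → hit
Y → hit
J → hit
F → fault, evict A, frames [J, Y, F]
J → hit
F → hit
A → fault, evict J, frames [Y, F, A]
J → fault, evict Y, frames [F, A, J]
F → hit
X → fault, evict F, frames [A, J, X]
Y → fault, evict A, frames [J, X, Y]
F → fault, evict J, frames [X, Y, F]
A → fault, evict X, frames [Y, F, A]
Y → hit
F → hit
D → fault, evict Y, frames [F, A, D]
Page faults: 13.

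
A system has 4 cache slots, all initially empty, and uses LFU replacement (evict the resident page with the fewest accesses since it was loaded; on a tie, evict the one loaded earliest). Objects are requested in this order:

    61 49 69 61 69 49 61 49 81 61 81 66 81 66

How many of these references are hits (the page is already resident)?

61 → miss, frames (61)
49 → miss, frames (61 49)
69 → miss, frames (61 49 69)
61 → hit
69 → hit
49 → hit
61 → hit
49 → hit
81 → miss, frames (61 49 69 81)
61 → hit
81 → hit
66 → miss, evict 69, frames (61 49 81 66)
81 → hit
66 → hit
Hits: 9.

9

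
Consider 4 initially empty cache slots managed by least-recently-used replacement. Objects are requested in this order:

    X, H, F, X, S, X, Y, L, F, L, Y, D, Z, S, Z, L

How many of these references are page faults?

X -> fault, frames [X]
H -> fault, frames [X, H]
F -> fault, frames [X, H, F]
X -> hit
S -> fault, frames [H, F, X, S]
X -> hit
Y -> fault, evict H, frames [F, S, X, Y]
L -> fault, evict F, frames [S, X, Y, L]
F -> fault, evict S, frames [X, Y, L, F]
L -> hit
Y -> hit
D -> fault, evict X, frames [F, L, Y, D]
Z -> fault, evict F, frames [L, Y, D, Z]
S -> fault, evict L, frames [Y, D, Z, S]
Z -> hit
L -> fault, evict Y, frames [D, S, Z, L]
Page faults: 11.

11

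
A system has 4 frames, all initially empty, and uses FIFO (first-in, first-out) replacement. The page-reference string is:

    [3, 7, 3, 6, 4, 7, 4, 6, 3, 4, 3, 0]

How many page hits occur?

3 → miss, frames (3)
7 → miss, frames (3 7)
3 → hit
6 → miss, frames (3 7 6)
4 → miss, frames (3 7 6 4)
7 → hit
4 → hit
6 → hit
3 → hit
4 → hit
3 → hit
0 → miss, evict 3, frames (7 6 4 0)
Hits: 7.

7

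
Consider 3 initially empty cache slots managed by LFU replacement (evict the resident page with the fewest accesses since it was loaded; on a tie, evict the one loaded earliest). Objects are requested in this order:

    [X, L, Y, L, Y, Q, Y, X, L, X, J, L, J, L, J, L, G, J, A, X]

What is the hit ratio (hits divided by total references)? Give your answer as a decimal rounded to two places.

X: fault, frames (X)
L: fault, frames (X L)
Y: fault, frames (X L Y)
L: hit
Y: hit
Q: fault, evict X, frames (L Y Q)
Y: hit
X: fault, evict Q, frames (L Y X)
L: hit
X: hit
J: fault, evict X, frames (L Y J)
L: hit
J: hit
L: hit
J: hit
L: hit
G: fault, evict Y, frames (L J G)
J: hit
A: fault, evict G, frames (L J A)
X: fault, evict A, frames (L J X)
Hits: 11 of 20 references → 11/20 = 0.5500.

0.55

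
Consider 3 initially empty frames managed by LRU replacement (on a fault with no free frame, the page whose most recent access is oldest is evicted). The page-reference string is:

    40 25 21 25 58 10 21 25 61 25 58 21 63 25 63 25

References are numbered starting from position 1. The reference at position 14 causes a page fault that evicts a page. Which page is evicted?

58

pos 1: 40 -> fault, frames {40}
pos 2: 25 -> fault, frames {40,25}
pos 3: 21 -> fault, frames {40,25,21}
pos 4: 25 -> hit
pos 5: 58 -> fault, evict 40, frames {21,25,58}
pos 6: 10 -> fault, evict 21, frames {25,58,10}
pos 7: 21 -> fault, evict 25, frames {58,10,21}
pos 8: 25 -> fault, evict 58, frames {10,21,25}
pos 9: 61 -> fault, evict 10, frames {21,25,61}
pos 10: 25 -> hit
pos 11: 58 -> fault, evict 21, frames {61,25,58}
pos 12: 21 -> fault, evict 61, frames {25,58,21}
pos 13: 63 -> fault, evict 25, frames {58,21,63}
pos 14: 25 -> fault, evict 58, frames {21,63,25}
At position 14, page 58 is evicted.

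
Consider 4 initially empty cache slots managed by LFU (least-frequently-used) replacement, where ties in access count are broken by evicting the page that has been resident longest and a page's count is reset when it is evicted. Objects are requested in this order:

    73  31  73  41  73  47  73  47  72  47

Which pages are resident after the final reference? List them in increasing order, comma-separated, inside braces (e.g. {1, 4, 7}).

73 -> fault, frames {73}
31 -> fault, frames {73,31}
73 -> hit
41 -> fault, frames {73,31,41}
73 -> hit
47 -> fault, frames {73,31,41,47}
73 -> hit
47 -> hit
72 -> fault, evict 31, frames {73,41,47,72}
47 -> hit

{41, 47, 72, 73}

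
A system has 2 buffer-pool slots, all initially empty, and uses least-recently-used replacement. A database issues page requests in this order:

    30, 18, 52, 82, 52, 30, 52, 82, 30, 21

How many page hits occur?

30 → miss, frames (30)
18 → miss, frames (30 18)
52 → miss, evict 30, frames (18 52)
82 → miss, evict 18, frames (52 82)
52 → hit
30 → miss, evict 82, frames (52 30)
52 → hit
82 → miss, evict 30, frames (52 82)
30 → miss, evict 52, frames (82 30)
21 → miss, evict 82, frames (30 21)
Hits: 2.

2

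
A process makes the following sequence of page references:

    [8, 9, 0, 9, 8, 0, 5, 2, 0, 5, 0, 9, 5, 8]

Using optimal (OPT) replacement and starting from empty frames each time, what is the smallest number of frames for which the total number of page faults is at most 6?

4

f=1: 14 faults
f=2: 9 faults
f=3: 7 faults
f=4: 6 faults
f=5: 5 faults
Smallest f with faults ≤ 6 is 4.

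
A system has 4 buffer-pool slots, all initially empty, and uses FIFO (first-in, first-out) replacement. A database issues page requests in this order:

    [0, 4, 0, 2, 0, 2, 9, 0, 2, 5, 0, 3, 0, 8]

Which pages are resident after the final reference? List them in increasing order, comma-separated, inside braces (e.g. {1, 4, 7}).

0 → fault, frames {0}
4 → fault, frames {0,4}
0 → hit
2 → fault, frames {0,4,2}
0 → hit
2 → hit
9 → fault, frames {0,4,2,9}
0 → hit
2 → hit
5 → fault, evict 0, frames {4,2,9,5}
0 → fault, evict 4, frames {2,9,5,0}
3 → fault, evict 2, frames {9,5,0,3}
0 → hit
8 → fault, evict 9, frames {5,0,3,8}

{0, 3, 5, 8}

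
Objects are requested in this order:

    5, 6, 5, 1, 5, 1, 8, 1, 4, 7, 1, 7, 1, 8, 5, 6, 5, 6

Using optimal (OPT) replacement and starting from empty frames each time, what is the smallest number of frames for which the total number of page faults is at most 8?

3

f=1: 18 faults
f=2: 9 faults
f=3: 8 faults
f=4: 7 faults
f=5: 6 faults
f=6: 6 faults
Smallest f with faults ≤ 8 is 3.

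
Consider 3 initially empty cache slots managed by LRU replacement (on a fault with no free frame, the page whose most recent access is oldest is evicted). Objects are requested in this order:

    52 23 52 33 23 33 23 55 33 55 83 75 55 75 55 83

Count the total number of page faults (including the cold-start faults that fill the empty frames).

6

52 -> miss, frames (52)
23 -> miss, frames (52 23)
52 -> hit
33 -> miss, frames (23 52 33)
23 -> hit
33 -> hit
23 -> hit
55 -> miss, evict 52, frames (33 23 55)
33 -> hit
55 -> hit
83 -> miss, evict 23, frames (33 55 83)
75 -> miss, evict 33, frames (55 83 75)
55 -> hit
75 -> hit
55 -> hit
83 -> hit
Page faults: 6.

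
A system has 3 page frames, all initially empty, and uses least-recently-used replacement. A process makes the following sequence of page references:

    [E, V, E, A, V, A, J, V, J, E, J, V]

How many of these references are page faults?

E -> miss, frames [E]
V -> miss, frames [E, V]
E -> hit
A -> miss, frames [V, E, A]
V -> hit
A -> hit
J -> miss, evict E, frames [V, A, J]
V -> hit
J -> hit
E -> miss, evict A, frames [V, J, E]
J -> hit
V -> hit
Page faults: 5.

5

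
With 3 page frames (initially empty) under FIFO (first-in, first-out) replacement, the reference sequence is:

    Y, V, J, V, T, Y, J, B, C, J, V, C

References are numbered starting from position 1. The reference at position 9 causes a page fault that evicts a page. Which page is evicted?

T

pos 1: Y → fault, frames (Y)
pos 2: V → fault, frames (Y V)
pos 3: J → fault, frames (Y V J)
pos 4: V → hit
pos 5: T → fault, evict Y, frames (V J T)
pos 6: Y → fault, evict V, frames (J T Y)
pos 7: J → hit
pos 8: B → fault, evict J, frames (T Y B)
pos 9: C → fault, evict T, frames (Y B C)
At position 9, page T is evicted.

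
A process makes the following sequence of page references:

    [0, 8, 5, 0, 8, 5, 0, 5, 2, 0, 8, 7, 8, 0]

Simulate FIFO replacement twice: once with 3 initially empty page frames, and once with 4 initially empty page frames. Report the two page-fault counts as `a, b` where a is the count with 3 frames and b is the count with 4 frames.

3 frames: F F F . . . . . F F F F . . → 7 faults.
4 frames: F F F . . . . . F . . F . F → 6 faults.
6 < 7: adding a frame reduced faults, as is typical.

7, 6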